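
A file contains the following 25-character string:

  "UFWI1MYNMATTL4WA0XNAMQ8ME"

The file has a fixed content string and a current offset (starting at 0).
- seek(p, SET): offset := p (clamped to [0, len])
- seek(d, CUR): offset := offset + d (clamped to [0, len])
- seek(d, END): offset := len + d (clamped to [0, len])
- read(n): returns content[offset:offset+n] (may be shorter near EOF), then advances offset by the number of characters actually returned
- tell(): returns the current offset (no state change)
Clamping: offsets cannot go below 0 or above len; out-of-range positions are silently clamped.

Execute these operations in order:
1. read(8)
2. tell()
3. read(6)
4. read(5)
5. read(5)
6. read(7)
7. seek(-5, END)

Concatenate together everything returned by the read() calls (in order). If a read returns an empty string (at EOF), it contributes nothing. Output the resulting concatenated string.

Answer: UFWI1MYNMATTL4WA0XNAMQ8ME

Derivation:
After 1 (read(8)): returned 'UFWI1MYN', offset=8
After 2 (tell()): offset=8
After 3 (read(6)): returned 'MATTL4', offset=14
After 4 (read(5)): returned 'WA0XN', offset=19
After 5 (read(5)): returned 'AMQ8M', offset=24
After 6 (read(7)): returned 'E', offset=25
After 7 (seek(-5, END)): offset=20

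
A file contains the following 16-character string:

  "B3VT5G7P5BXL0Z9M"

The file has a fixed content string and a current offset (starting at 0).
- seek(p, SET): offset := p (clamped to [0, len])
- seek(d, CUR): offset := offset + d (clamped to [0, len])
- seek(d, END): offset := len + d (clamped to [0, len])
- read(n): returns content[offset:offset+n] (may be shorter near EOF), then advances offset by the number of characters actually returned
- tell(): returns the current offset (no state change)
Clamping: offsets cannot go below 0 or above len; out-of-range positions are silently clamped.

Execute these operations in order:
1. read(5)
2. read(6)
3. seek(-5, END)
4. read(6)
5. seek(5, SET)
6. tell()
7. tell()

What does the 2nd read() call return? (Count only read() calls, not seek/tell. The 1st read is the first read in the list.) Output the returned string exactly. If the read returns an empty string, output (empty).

After 1 (read(5)): returned 'B3VT5', offset=5
After 2 (read(6)): returned 'G7P5BX', offset=11
After 3 (seek(-5, END)): offset=11
After 4 (read(6)): returned 'L0Z9M', offset=16
After 5 (seek(5, SET)): offset=5
After 6 (tell()): offset=5
After 7 (tell()): offset=5

Answer: G7P5BX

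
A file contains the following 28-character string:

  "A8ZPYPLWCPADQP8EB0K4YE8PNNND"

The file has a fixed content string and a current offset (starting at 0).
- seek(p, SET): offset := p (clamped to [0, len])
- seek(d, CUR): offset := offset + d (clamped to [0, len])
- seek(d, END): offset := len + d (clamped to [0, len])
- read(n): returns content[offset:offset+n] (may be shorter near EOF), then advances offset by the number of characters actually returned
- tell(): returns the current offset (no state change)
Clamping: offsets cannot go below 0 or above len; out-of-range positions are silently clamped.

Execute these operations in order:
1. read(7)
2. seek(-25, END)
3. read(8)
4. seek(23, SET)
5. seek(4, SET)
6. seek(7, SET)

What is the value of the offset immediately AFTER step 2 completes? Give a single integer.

After 1 (read(7)): returned 'A8ZPYPL', offset=7
After 2 (seek(-25, END)): offset=3

Answer: 3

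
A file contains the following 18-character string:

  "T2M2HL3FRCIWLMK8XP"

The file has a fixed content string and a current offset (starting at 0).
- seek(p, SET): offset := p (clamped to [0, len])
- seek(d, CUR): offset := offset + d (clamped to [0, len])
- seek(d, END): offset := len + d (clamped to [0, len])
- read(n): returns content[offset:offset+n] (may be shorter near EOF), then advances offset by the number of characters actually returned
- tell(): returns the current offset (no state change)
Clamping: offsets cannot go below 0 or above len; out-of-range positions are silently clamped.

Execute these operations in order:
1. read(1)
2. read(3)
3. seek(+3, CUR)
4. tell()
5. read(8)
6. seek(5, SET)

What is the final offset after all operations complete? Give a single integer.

After 1 (read(1)): returned 'T', offset=1
After 2 (read(3)): returned '2M2', offset=4
After 3 (seek(+3, CUR)): offset=7
After 4 (tell()): offset=7
After 5 (read(8)): returned 'FRCIWLMK', offset=15
After 6 (seek(5, SET)): offset=5

Answer: 5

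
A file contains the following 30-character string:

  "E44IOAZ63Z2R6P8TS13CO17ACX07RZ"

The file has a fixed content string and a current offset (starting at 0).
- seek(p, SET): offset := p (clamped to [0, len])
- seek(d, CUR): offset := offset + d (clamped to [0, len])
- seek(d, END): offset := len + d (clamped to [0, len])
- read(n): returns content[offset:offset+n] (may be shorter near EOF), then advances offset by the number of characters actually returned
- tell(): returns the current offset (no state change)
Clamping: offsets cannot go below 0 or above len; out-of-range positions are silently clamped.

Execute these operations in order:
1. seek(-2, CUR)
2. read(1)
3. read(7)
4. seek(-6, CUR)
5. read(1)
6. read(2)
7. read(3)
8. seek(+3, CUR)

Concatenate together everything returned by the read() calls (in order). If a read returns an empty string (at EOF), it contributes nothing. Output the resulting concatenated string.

Answer: E44IOAZ64IOAZ6

Derivation:
After 1 (seek(-2, CUR)): offset=0
After 2 (read(1)): returned 'E', offset=1
After 3 (read(7)): returned '44IOAZ6', offset=8
After 4 (seek(-6, CUR)): offset=2
After 5 (read(1)): returned '4', offset=3
After 6 (read(2)): returned 'IO', offset=5
After 7 (read(3)): returned 'AZ6', offset=8
After 8 (seek(+3, CUR)): offset=11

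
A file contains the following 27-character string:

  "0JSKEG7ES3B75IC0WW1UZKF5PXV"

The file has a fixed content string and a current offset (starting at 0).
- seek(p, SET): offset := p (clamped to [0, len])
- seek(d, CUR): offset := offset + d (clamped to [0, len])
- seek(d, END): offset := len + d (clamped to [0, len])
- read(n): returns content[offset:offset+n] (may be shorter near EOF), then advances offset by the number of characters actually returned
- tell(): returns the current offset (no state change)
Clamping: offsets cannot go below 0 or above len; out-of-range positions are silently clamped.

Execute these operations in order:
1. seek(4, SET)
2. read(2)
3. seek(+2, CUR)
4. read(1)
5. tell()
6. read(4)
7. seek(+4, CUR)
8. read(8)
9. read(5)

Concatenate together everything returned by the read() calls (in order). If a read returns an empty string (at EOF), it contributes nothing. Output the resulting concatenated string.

After 1 (seek(4, SET)): offset=4
After 2 (read(2)): returned 'EG', offset=6
After 3 (seek(+2, CUR)): offset=8
After 4 (read(1)): returned 'S', offset=9
After 5 (tell()): offset=9
After 6 (read(4)): returned '3B75', offset=13
After 7 (seek(+4, CUR)): offset=17
After 8 (read(8)): returned 'W1UZKF5P', offset=25
After 9 (read(5)): returned 'XV', offset=27

Answer: EGS3B75W1UZKF5PXV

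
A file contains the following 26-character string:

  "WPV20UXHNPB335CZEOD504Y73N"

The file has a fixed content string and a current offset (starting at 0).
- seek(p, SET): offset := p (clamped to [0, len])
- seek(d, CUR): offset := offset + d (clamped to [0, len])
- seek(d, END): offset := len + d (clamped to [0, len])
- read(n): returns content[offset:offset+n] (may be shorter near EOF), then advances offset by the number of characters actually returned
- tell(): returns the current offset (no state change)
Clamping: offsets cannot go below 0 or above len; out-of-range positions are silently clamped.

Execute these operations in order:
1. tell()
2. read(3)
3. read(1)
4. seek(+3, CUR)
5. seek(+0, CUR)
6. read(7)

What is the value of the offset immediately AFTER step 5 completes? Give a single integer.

Answer: 7

Derivation:
After 1 (tell()): offset=0
After 2 (read(3)): returned 'WPV', offset=3
After 3 (read(1)): returned '2', offset=4
After 4 (seek(+3, CUR)): offset=7
After 5 (seek(+0, CUR)): offset=7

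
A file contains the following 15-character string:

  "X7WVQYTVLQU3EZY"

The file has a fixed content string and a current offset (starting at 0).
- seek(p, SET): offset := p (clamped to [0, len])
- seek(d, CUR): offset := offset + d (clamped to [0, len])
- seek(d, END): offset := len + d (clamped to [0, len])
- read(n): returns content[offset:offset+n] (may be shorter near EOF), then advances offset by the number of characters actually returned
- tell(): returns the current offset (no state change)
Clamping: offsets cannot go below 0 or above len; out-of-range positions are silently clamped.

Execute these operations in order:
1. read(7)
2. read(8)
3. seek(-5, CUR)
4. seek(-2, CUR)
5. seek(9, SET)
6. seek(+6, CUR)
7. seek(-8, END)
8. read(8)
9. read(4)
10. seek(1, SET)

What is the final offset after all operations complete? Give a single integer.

After 1 (read(7)): returned 'X7WVQYT', offset=7
After 2 (read(8)): returned 'VLQU3EZY', offset=15
After 3 (seek(-5, CUR)): offset=10
After 4 (seek(-2, CUR)): offset=8
After 5 (seek(9, SET)): offset=9
After 6 (seek(+6, CUR)): offset=15
After 7 (seek(-8, END)): offset=7
After 8 (read(8)): returned 'VLQU3EZY', offset=15
After 9 (read(4)): returned '', offset=15
After 10 (seek(1, SET)): offset=1

Answer: 1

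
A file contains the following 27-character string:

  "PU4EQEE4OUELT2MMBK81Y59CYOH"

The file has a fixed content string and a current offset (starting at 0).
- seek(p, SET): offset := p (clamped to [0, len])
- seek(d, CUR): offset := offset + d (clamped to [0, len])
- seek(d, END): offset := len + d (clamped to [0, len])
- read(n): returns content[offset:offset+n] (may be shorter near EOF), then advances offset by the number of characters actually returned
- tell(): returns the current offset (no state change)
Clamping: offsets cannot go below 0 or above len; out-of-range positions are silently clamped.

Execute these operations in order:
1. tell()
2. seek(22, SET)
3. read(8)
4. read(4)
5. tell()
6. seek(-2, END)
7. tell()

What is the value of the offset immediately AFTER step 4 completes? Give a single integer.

After 1 (tell()): offset=0
After 2 (seek(22, SET)): offset=22
After 3 (read(8)): returned '9CYOH', offset=27
After 4 (read(4)): returned '', offset=27

Answer: 27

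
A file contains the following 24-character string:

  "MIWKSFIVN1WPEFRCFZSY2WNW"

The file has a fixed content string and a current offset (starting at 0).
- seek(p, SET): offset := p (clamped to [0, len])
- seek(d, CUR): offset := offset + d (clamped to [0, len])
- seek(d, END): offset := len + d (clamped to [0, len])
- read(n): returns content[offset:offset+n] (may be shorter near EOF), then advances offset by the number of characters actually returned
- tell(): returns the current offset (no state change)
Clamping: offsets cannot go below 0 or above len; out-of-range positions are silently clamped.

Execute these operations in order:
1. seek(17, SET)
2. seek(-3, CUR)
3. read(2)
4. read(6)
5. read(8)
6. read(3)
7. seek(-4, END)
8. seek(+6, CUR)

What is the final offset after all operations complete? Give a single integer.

After 1 (seek(17, SET)): offset=17
After 2 (seek(-3, CUR)): offset=14
After 3 (read(2)): returned 'RC', offset=16
After 4 (read(6)): returned 'FZSY2W', offset=22
After 5 (read(8)): returned 'NW', offset=24
After 6 (read(3)): returned '', offset=24
After 7 (seek(-4, END)): offset=20
After 8 (seek(+6, CUR)): offset=24

Answer: 24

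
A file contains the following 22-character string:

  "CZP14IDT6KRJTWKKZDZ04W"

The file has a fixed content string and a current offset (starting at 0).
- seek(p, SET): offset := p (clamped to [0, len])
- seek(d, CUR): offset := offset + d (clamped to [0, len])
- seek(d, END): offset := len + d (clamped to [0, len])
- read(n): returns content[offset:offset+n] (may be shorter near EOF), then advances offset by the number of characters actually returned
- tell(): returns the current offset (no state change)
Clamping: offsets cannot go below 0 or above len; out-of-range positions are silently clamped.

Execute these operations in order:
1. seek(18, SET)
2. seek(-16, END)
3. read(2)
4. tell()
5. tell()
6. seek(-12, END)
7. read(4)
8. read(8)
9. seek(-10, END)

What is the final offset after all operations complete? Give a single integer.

After 1 (seek(18, SET)): offset=18
After 2 (seek(-16, END)): offset=6
After 3 (read(2)): returned 'DT', offset=8
After 4 (tell()): offset=8
After 5 (tell()): offset=8
After 6 (seek(-12, END)): offset=10
After 7 (read(4)): returned 'RJTW', offset=14
After 8 (read(8)): returned 'KKZDZ04W', offset=22
After 9 (seek(-10, END)): offset=12

Answer: 12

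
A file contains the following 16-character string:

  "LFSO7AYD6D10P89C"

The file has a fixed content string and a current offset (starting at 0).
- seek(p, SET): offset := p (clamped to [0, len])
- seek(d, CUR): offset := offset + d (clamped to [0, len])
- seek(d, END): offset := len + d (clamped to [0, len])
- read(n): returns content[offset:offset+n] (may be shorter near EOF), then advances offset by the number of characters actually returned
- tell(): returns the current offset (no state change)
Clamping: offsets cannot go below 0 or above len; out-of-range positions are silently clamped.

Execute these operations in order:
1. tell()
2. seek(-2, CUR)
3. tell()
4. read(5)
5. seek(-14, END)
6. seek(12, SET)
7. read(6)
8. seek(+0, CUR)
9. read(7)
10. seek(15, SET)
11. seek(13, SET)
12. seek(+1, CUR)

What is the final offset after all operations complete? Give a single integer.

Answer: 14

Derivation:
After 1 (tell()): offset=0
After 2 (seek(-2, CUR)): offset=0
After 3 (tell()): offset=0
After 4 (read(5)): returned 'LFSO7', offset=5
After 5 (seek(-14, END)): offset=2
After 6 (seek(12, SET)): offset=12
After 7 (read(6)): returned 'P89C', offset=16
After 8 (seek(+0, CUR)): offset=16
After 9 (read(7)): returned '', offset=16
After 10 (seek(15, SET)): offset=15
After 11 (seek(13, SET)): offset=13
After 12 (seek(+1, CUR)): offset=14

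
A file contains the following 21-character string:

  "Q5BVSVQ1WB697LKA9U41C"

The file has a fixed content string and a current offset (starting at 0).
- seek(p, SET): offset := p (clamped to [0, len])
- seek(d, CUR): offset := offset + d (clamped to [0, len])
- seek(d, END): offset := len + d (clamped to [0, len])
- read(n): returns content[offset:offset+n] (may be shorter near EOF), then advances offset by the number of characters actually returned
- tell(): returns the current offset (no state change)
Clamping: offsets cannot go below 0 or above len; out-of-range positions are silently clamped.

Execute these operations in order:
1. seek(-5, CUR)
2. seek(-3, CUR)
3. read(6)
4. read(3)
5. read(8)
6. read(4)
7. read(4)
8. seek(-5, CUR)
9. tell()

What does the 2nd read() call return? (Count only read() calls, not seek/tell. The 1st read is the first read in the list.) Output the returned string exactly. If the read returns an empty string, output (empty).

Answer: Q1W

Derivation:
After 1 (seek(-5, CUR)): offset=0
After 2 (seek(-3, CUR)): offset=0
After 3 (read(6)): returned 'Q5BVSV', offset=6
After 4 (read(3)): returned 'Q1W', offset=9
After 5 (read(8)): returned 'B697LKA9', offset=17
After 6 (read(4)): returned 'U41C', offset=21
After 7 (read(4)): returned '', offset=21
After 8 (seek(-5, CUR)): offset=16
After 9 (tell()): offset=16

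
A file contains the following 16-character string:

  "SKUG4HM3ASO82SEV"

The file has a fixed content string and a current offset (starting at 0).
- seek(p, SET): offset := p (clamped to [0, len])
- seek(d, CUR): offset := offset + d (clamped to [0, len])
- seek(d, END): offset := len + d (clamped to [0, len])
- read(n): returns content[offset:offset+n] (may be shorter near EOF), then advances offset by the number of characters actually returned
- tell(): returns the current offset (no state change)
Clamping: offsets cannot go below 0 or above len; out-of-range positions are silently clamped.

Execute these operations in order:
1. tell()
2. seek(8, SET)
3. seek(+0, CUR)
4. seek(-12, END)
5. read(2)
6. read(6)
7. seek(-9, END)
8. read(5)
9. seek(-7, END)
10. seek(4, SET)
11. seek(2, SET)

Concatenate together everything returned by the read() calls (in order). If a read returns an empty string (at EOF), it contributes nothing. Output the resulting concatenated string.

Answer: 4HM3ASO83ASO8

Derivation:
After 1 (tell()): offset=0
After 2 (seek(8, SET)): offset=8
After 3 (seek(+0, CUR)): offset=8
After 4 (seek(-12, END)): offset=4
After 5 (read(2)): returned '4H', offset=6
After 6 (read(6)): returned 'M3ASO8', offset=12
After 7 (seek(-9, END)): offset=7
After 8 (read(5)): returned '3ASO8', offset=12
After 9 (seek(-7, END)): offset=9
After 10 (seek(4, SET)): offset=4
After 11 (seek(2, SET)): offset=2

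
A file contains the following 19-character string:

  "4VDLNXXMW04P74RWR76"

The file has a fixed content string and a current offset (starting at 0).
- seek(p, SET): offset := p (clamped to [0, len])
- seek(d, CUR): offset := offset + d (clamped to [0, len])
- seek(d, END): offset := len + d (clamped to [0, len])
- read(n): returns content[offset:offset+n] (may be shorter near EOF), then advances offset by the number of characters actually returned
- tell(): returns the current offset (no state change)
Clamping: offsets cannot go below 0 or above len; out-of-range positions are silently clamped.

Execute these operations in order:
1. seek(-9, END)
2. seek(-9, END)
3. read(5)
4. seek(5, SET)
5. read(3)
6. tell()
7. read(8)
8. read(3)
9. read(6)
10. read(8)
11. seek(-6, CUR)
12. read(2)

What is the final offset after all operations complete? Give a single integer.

Answer: 15

Derivation:
After 1 (seek(-9, END)): offset=10
After 2 (seek(-9, END)): offset=10
After 3 (read(5)): returned '4P74R', offset=15
After 4 (seek(5, SET)): offset=5
After 5 (read(3)): returned 'XXM', offset=8
After 6 (tell()): offset=8
After 7 (read(8)): returned 'W04P74RW', offset=16
After 8 (read(3)): returned 'R76', offset=19
After 9 (read(6)): returned '', offset=19
After 10 (read(8)): returned '', offset=19
After 11 (seek(-6, CUR)): offset=13
After 12 (read(2)): returned '4R', offset=15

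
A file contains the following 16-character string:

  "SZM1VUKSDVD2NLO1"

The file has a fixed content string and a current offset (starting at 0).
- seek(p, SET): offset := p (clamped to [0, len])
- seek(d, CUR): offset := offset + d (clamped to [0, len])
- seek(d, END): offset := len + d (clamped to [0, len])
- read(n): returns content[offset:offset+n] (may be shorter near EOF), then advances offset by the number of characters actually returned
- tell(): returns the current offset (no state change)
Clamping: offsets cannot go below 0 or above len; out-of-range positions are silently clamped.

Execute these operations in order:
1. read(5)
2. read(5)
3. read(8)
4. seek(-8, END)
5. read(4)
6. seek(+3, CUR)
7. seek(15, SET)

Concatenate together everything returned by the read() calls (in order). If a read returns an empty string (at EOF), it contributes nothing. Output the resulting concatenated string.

Answer: SZM1VUKSDVD2NLO1DVD2

Derivation:
After 1 (read(5)): returned 'SZM1V', offset=5
After 2 (read(5)): returned 'UKSDV', offset=10
After 3 (read(8)): returned 'D2NLO1', offset=16
After 4 (seek(-8, END)): offset=8
After 5 (read(4)): returned 'DVD2', offset=12
After 6 (seek(+3, CUR)): offset=15
After 7 (seek(15, SET)): offset=15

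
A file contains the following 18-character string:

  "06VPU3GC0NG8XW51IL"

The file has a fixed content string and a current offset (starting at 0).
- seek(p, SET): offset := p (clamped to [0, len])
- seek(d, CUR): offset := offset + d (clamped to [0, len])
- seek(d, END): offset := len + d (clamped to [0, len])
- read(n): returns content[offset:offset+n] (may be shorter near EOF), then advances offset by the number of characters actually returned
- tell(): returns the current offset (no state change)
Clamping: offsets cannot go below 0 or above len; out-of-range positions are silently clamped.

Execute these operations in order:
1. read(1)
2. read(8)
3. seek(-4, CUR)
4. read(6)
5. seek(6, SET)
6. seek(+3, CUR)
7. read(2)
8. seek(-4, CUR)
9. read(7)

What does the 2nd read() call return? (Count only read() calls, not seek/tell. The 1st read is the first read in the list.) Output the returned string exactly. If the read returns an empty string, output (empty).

After 1 (read(1)): returned '0', offset=1
After 2 (read(8)): returned '6VPU3GC0', offset=9
After 3 (seek(-4, CUR)): offset=5
After 4 (read(6)): returned '3GC0NG', offset=11
After 5 (seek(6, SET)): offset=6
After 6 (seek(+3, CUR)): offset=9
After 7 (read(2)): returned 'NG', offset=11
After 8 (seek(-4, CUR)): offset=7
After 9 (read(7)): returned 'C0NG8XW', offset=14

Answer: 6VPU3GC0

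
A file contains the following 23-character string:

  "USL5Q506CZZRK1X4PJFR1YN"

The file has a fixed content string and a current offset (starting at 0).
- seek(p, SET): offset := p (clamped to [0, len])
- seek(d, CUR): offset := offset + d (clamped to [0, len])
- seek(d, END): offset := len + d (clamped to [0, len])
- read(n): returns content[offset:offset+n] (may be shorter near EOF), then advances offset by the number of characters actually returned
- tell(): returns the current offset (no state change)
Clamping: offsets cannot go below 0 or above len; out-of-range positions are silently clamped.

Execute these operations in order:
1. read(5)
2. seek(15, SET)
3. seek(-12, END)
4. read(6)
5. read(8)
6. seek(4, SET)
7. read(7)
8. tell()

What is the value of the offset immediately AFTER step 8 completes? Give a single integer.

After 1 (read(5)): returned 'USL5Q', offset=5
After 2 (seek(15, SET)): offset=15
After 3 (seek(-12, END)): offset=11
After 4 (read(6)): returned 'RK1X4P', offset=17
After 5 (read(8)): returned 'JFR1YN', offset=23
After 6 (seek(4, SET)): offset=4
After 7 (read(7)): returned 'Q506CZZ', offset=11
After 8 (tell()): offset=11

Answer: 11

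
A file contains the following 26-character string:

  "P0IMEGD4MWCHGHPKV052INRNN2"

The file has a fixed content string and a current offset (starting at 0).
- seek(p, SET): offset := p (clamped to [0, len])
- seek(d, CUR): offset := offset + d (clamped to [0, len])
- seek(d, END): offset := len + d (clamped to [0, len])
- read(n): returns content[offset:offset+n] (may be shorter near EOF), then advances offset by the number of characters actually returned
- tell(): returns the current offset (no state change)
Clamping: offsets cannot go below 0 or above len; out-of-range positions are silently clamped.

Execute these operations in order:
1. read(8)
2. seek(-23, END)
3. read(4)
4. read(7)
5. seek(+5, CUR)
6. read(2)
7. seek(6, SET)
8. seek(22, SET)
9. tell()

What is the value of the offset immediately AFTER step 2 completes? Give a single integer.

After 1 (read(8)): returned 'P0IMEGD4', offset=8
After 2 (seek(-23, END)): offset=3

Answer: 3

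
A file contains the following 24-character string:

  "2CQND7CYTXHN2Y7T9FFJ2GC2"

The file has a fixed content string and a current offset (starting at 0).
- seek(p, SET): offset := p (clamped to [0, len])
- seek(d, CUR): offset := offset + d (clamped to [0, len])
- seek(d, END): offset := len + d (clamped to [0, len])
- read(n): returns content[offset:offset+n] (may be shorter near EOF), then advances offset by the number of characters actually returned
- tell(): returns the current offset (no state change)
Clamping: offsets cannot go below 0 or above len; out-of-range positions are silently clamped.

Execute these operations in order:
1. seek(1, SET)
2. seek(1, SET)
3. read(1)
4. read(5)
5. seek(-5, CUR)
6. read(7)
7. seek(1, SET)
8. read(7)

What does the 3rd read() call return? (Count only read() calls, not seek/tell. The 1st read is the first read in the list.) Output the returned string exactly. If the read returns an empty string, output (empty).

After 1 (seek(1, SET)): offset=1
After 2 (seek(1, SET)): offset=1
After 3 (read(1)): returned 'C', offset=2
After 4 (read(5)): returned 'QND7C', offset=7
After 5 (seek(-5, CUR)): offset=2
After 6 (read(7)): returned 'QND7CYT', offset=9
After 7 (seek(1, SET)): offset=1
After 8 (read(7)): returned 'CQND7CY', offset=8

Answer: QND7CYT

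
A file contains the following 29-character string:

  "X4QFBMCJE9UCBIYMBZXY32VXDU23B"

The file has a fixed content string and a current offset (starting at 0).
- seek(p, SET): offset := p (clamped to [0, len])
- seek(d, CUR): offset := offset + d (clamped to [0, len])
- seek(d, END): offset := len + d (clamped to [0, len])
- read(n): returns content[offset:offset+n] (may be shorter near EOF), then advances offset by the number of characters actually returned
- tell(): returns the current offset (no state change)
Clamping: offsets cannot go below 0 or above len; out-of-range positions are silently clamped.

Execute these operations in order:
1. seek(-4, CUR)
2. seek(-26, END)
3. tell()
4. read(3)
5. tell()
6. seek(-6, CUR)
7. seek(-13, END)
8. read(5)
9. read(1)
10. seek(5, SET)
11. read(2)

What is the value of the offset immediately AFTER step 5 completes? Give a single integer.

Answer: 6

Derivation:
After 1 (seek(-4, CUR)): offset=0
After 2 (seek(-26, END)): offset=3
After 3 (tell()): offset=3
After 4 (read(3)): returned 'FBM', offset=6
After 5 (tell()): offset=6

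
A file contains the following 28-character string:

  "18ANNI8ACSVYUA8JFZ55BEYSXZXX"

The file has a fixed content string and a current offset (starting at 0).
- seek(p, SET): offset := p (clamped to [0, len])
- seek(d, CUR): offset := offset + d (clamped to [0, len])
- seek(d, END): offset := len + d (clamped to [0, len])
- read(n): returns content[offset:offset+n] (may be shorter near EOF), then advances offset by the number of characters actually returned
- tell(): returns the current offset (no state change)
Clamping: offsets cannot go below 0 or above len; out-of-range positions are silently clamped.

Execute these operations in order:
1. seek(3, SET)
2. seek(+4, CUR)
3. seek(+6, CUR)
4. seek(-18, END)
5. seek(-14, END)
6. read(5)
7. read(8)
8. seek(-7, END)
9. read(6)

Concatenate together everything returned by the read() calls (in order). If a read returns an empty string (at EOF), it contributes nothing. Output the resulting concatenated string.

Answer: 8JFZ55BEYSXZXEYSXZX

Derivation:
After 1 (seek(3, SET)): offset=3
After 2 (seek(+4, CUR)): offset=7
After 3 (seek(+6, CUR)): offset=13
After 4 (seek(-18, END)): offset=10
After 5 (seek(-14, END)): offset=14
After 6 (read(5)): returned '8JFZ5', offset=19
After 7 (read(8)): returned '5BEYSXZX', offset=27
After 8 (seek(-7, END)): offset=21
After 9 (read(6)): returned 'EYSXZX', offset=27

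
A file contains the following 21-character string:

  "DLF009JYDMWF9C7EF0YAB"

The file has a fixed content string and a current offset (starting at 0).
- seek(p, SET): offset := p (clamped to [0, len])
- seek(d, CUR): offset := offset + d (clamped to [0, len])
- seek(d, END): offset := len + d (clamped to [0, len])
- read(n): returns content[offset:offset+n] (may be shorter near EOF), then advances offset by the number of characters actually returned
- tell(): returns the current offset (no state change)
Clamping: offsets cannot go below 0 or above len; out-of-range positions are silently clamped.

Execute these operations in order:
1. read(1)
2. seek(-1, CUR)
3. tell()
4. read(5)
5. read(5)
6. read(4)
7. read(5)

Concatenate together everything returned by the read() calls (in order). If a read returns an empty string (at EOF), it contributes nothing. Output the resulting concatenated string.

Answer: DDLF009JYDMWF9C7EF0Y

Derivation:
After 1 (read(1)): returned 'D', offset=1
After 2 (seek(-1, CUR)): offset=0
After 3 (tell()): offset=0
After 4 (read(5)): returned 'DLF00', offset=5
After 5 (read(5)): returned '9JYDM', offset=10
After 6 (read(4)): returned 'WF9C', offset=14
After 7 (read(5)): returned '7EF0Y', offset=19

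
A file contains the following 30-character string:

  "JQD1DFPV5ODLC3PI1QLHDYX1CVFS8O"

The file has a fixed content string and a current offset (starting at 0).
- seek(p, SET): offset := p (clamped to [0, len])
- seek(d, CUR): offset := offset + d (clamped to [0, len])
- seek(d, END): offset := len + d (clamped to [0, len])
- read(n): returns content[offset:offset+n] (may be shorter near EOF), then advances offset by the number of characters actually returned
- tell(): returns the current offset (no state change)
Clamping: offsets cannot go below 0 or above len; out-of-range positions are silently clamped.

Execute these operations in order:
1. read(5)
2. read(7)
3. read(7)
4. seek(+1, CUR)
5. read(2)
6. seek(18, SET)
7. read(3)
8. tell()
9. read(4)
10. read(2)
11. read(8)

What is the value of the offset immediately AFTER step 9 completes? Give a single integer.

After 1 (read(5)): returned 'JQD1D', offset=5
After 2 (read(7)): returned 'FPV5ODL', offset=12
After 3 (read(7)): returned 'C3PI1QL', offset=19
After 4 (seek(+1, CUR)): offset=20
After 5 (read(2)): returned 'DY', offset=22
After 6 (seek(18, SET)): offset=18
After 7 (read(3)): returned 'LHD', offset=21
After 8 (tell()): offset=21
After 9 (read(4)): returned 'YX1C', offset=25

Answer: 25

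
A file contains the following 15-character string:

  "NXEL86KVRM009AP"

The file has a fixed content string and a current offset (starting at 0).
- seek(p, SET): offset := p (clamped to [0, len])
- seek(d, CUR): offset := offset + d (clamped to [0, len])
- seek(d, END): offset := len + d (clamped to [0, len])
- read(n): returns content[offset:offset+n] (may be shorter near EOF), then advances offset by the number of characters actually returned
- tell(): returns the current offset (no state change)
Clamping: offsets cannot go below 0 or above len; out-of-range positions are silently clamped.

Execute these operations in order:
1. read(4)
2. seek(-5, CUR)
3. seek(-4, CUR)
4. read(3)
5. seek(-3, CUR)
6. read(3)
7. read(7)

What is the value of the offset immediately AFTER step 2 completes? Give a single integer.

Answer: 0

Derivation:
After 1 (read(4)): returned 'NXEL', offset=4
After 2 (seek(-5, CUR)): offset=0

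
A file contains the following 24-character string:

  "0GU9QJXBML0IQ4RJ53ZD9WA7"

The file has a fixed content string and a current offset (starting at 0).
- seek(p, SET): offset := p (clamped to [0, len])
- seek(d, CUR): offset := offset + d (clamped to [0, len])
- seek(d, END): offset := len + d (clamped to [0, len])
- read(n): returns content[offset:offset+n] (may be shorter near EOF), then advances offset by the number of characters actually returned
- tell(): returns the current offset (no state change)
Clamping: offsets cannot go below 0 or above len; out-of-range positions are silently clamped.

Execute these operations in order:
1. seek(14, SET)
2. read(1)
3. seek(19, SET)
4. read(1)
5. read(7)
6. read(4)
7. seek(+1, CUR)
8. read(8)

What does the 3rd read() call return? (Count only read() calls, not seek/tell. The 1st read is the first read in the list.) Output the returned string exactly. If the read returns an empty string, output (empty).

Answer: 9WA7

Derivation:
After 1 (seek(14, SET)): offset=14
After 2 (read(1)): returned 'R', offset=15
After 3 (seek(19, SET)): offset=19
After 4 (read(1)): returned 'D', offset=20
After 5 (read(7)): returned '9WA7', offset=24
After 6 (read(4)): returned '', offset=24
After 7 (seek(+1, CUR)): offset=24
After 8 (read(8)): returned '', offset=24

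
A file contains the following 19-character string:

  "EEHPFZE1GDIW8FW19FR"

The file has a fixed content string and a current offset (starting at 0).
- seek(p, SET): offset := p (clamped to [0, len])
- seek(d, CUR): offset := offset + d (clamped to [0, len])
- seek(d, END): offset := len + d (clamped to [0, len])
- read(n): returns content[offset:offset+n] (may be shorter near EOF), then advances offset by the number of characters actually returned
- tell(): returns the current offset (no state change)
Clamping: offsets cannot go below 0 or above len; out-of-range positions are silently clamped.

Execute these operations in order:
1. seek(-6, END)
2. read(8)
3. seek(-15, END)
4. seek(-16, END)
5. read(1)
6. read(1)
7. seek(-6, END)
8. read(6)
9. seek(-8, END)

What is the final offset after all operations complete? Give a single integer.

Answer: 11

Derivation:
After 1 (seek(-6, END)): offset=13
After 2 (read(8)): returned 'FW19FR', offset=19
After 3 (seek(-15, END)): offset=4
After 4 (seek(-16, END)): offset=3
After 5 (read(1)): returned 'P', offset=4
After 6 (read(1)): returned 'F', offset=5
After 7 (seek(-6, END)): offset=13
After 8 (read(6)): returned 'FW19FR', offset=19
After 9 (seek(-8, END)): offset=11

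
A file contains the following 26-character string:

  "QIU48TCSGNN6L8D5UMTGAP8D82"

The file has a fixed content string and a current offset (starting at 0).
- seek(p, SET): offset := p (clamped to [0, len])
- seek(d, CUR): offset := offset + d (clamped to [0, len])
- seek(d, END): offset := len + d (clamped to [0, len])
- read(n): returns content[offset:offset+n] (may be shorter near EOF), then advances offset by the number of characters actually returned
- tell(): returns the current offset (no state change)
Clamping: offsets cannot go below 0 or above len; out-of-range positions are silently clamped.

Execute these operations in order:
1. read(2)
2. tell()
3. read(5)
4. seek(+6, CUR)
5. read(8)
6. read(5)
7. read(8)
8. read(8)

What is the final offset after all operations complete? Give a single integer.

Answer: 26

Derivation:
After 1 (read(2)): returned 'QI', offset=2
After 2 (tell()): offset=2
After 3 (read(5)): returned 'U48TC', offset=7
After 4 (seek(+6, CUR)): offset=13
After 5 (read(8)): returned '8D5UMTGA', offset=21
After 6 (read(5)): returned 'P8D82', offset=26
After 7 (read(8)): returned '', offset=26
After 8 (read(8)): returned '', offset=26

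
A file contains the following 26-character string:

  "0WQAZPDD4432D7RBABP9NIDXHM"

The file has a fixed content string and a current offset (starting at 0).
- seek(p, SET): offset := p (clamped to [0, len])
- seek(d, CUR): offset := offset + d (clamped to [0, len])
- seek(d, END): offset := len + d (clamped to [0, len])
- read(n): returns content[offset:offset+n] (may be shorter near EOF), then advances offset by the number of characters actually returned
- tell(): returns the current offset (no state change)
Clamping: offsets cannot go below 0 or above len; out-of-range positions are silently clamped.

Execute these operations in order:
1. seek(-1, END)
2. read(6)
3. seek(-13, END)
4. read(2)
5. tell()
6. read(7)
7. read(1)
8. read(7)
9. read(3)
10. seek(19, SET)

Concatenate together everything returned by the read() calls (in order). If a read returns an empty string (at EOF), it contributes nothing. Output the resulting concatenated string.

Answer: M7RBABP9NIDXHM

Derivation:
After 1 (seek(-1, END)): offset=25
After 2 (read(6)): returned 'M', offset=26
After 3 (seek(-13, END)): offset=13
After 4 (read(2)): returned '7R', offset=15
After 5 (tell()): offset=15
After 6 (read(7)): returned 'BABP9NI', offset=22
After 7 (read(1)): returned 'D', offset=23
After 8 (read(7)): returned 'XHM', offset=26
After 9 (read(3)): returned '', offset=26
After 10 (seek(19, SET)): offset=19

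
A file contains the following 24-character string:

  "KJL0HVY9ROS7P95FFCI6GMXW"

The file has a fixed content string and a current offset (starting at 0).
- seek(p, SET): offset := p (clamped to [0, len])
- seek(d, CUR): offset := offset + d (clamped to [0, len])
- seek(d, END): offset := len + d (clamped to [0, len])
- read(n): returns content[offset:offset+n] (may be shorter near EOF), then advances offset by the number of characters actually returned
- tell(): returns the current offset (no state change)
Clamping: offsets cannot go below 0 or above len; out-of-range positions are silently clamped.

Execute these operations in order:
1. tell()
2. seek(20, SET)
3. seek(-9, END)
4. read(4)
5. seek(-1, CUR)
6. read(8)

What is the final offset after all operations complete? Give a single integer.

After 1 (tell()): offset=0
After 2 (seek(20, SET)): offset=20
After 3 (seek(-9, END)): offset=15
After 4 (read(4)): returned 'FFCI', offset=19
After 5 (seek(-1, CUR)): offset=18
After 6 (read(8)): returned 'I6GMXW', offset=24

Answer: 24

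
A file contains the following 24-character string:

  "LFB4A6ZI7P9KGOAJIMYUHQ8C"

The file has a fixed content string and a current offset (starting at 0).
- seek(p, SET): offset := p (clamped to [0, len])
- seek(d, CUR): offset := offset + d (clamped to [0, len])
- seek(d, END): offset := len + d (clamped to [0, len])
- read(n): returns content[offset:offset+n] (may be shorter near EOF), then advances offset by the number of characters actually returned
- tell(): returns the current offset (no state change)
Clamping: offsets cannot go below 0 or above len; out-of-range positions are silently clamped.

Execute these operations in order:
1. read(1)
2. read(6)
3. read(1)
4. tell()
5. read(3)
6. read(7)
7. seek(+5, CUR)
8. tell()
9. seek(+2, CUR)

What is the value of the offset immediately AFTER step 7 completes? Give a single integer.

Answer: 23

Derivation:
After 1 (read(1)): returned 'L', offset=1
After 2 (read(6)): returned 'FB4A6Z', offset=7
After 3 (read(1)): returned 'I', offset=8
After 4 (tell()): offset=8
After 5 (read(3)): returned '7P9', offset=11
After 6 (read(7)): returned 'KGOAJIM', offset=18
After 7 (seek(+5, CUR)): offset=23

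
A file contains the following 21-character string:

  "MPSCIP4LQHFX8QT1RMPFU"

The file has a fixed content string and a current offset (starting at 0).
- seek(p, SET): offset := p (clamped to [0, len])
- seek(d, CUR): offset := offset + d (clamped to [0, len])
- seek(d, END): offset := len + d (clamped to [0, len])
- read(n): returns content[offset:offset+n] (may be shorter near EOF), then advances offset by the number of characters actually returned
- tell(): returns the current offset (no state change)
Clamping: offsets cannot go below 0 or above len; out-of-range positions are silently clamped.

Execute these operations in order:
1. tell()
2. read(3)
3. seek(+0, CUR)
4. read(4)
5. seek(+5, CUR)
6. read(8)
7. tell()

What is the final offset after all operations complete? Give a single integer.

Answer: 20

Derivation:
After 1 (tell()): offset=0
After 2 (read(3)): returned 'MPS', offset=3
After 3 (seek(+0, CUR)): offset=3
After 4 (read(4)): returned 'CIP4', offset=7
After 5 (seek(+5, CUR)): offset=12
After 6 (read(8)): returned '8QT1RMPF', offset=20
After 7 (tell()): offset=20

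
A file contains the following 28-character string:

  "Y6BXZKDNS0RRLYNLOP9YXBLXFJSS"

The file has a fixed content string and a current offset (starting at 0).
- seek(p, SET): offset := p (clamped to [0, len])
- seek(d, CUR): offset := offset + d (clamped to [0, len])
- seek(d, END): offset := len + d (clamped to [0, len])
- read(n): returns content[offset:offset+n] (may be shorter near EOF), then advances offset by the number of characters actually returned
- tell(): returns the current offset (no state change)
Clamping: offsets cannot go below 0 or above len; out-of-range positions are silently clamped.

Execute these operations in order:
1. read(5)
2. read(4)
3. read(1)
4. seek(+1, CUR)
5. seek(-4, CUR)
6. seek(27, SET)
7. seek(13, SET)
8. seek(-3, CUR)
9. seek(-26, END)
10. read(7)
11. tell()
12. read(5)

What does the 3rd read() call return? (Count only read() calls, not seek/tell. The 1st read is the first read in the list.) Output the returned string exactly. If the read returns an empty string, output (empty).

Answer: 0

Derivation:
After 1 (read(5)): returned 'Y6BXZ', offset=5
After 2 (read(4)): returned 'KDNS', offset=9
After 3 (read(1)): returned '0', offset=10
After 4 (seek(+1, CUR)): offset=11
After 5 (seek(-4, CUR)): offset=7
After 6 (seek(27, SET)): offset=27
After 7 (seek(13, SET)): offset=13
After 8 (seek(-3, CUR)): offset=10
After 9 (seek(-26, END)): offset=2
After 10 (read(7)): returned 'BXZKDNS', offset=9
After 11 (tell()): offset=9
After 12 (read(5)): returned '0RRLY', offset=14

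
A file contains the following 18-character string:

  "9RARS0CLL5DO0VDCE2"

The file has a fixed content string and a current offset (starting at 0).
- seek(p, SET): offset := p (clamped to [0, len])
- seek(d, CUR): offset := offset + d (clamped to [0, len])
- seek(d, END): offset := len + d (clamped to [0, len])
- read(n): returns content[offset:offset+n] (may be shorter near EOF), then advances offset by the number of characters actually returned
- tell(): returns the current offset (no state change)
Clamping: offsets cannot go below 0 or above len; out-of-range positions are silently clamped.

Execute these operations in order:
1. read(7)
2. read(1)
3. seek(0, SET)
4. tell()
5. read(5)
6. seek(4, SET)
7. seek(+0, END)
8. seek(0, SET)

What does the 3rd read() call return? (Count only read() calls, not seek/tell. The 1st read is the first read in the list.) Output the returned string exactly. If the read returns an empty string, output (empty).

Answer: 9RARS

Derivation:
After 1 (read(7)): returned '9RARS0C', offset=7
After 2 (read(1)): returned 'L', offset=8
After 3 (seek(0, SET)): offset=0
After 4 (tell()): offset=0
After 5 (read(5)): returned '9RARS', offset=5
After 6 (seek(4, SET)): offset=4
After 7 (seek(+0, END)): offset=18
After 8 (seek(0, SET)): offset=0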